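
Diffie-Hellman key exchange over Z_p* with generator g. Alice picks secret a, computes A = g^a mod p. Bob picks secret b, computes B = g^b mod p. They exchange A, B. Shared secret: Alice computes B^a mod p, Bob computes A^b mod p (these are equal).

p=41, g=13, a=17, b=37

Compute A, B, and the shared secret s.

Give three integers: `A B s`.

A = 13^17 mod 41  (bits of 17 = 10001)
  bit 0 = 1: r = r^2 * 13 mod 41 = 1^2 * 13 = 1*13 = 13
  bit 1 = 0: r = r^2 mod 41 = 13^2 = 5
  bit 2 = 0: r = r^2 mod 41 = 5^2 = 25
  bit 3 = 0: r = r^2 mod 41 = 25^2 = 10
  bit 4 = 1: r = r^2 * 13 mod 41 = 10^2 * 13 = 18*13 = 29
  -> A = 29
B = 13^37 mod 41  (bits of 37 = 100101)
  bit 0 = 1: r = r^2 * 13 mod 41 = 1^2 * 13 = 1*13 = 13
  bit 1 = 0: r = r^2 mod 41 = 13^2 = 5
  bit 2 = 0: r = r^2 mod 41 = 5^2 = 25
  bit 3 = 1: r = r^2 * 13 mod 41 = 25^2 * 13 = 10*13 = 7
  bit 4 = 0: r = r^2 mod 41 = 7^2 = 8
  bit 5 = 1: r = r^2 * 13 mod 41 = 8^2 * 13 = 23*13 = 12
  -> B = 12
s = B^a = 12^17 mod 41  (bits of 17 = 10001)
  bit 0 = 1: r = r^2 * 12 mod 41 = 1^2 * 12 = 1*12 = 12
  bit 1 = 0: r = r^2 mod 41 = 12^2 = 21
  bit 2 = 0: r = r^2 mod 41 = 21^2 = 31
  bit 3 = 0: r = r^2 mod 41 = 31^2 = 18
  bit 4 = 1: r = r^2 * 12 mod 41 = 18^2 * 12 = 37*12 = 34
  -> s = B^a = 34

Answer: 29 12 34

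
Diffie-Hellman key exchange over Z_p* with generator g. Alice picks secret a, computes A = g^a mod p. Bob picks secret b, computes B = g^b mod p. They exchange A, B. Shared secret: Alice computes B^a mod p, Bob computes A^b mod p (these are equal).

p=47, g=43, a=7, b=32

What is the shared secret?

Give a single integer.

Answer: 27

Derivation:
A = 43^7 mod 47  (bits of 7 = 111)
  bit 0 = 1: r = r^2 * 43 mod 47 = 1^2 * 43 = 1*43 = 43
  bit 1 = 1: r = r^2 * 43 mod 47 = 43^2 * 43 = 16*43 = 30
  bit 2 = 1: r = r^2 * 43 mod 47 = 30^2 * 43 = 7*43 = 19
  -> A = 19
B = 43^32 mod 47  (bits of 32 = 100000)
  bit 0 = 1: r = r^2 * 43 mod 47 = 1^2 * 43 = 1*43 = 43
  bit 1 = 0: r = r^2 mod 47 = 43^2 = 16
  bit 2 = 0: r = r^2 mod 47 = 16^2 = 21
  bit 3 = 0: r = r^2 mod 47 = 21^2 = 18
  bit 4 = 0: r = r^2 mod 47 = 18^2 = 42
  bit 5 = 0: r = r^2 mod 47 = 42^2 = 25
  -> B = 25
s = B^a = 25^7 mod 47  (bits of 7 = 111)
  bit 0 = 1: r = r^2 * 25 mod 47 = 1^2 * 25 = 1*25 = 25
  bit 1 = 1: r = r^2 * 25 mod 47 = 25^2 * 25 = 14*25 = 21
  bit 2 = 1: r = r^2 * 25 mod 47 = 21^2 * 25 = 18*25 = 27
  -> s = B^a = 27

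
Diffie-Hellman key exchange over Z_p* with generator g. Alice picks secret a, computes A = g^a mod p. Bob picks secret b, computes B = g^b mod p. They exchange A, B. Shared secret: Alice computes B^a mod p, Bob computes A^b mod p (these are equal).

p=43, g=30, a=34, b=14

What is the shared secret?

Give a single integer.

A = 30^34 mod 43  (bits of 34 = 100010)
  bit 0 = 1: r = r^2 * 30 mod 43 = 1^2 * 30 = 1*30 = 30
  bit 1 = 0: r = r^2 mod 43 = 30^2 = 40
  bit 2 = 0: r = r^2 mod 43 = 40^2 = 9
  bit 3 = 0: r = r^2 mod 43 = 9^2 = 38
  bit 4 = 1: r = r^2 * 30 mod 43 = 38^2 * 30 = 25*30 = 19
  bit 5 = 0: r = r^2 mod 43 = 19^2 = 17
  -> A = 17
B = 30^14 mod 43  (bits of 14 = 1110)
  bit 0 = 1: r = r^2 * 30 mod 43 = 1^2 * 30 = 1*30 = 30
  bit 1 = 1: r = r^2 * 30 mod 43 = 30^2 * 30 = 40*30 = 39
  bit 2 = 1: r = r^2 * 30 mod 43 = 39^2 * 30 = 16*30 = 7
  bit 3 = 0: r = r^2 mod 43 = 7^2 = 6
  -> B = 6
s = B^a = 6^34 mod 43  (bits of 34 = 100010)
  bit 0 = 1: r = r^2 * 6 mod 43 = 1^2 * 6 = 1*6 = 6
  bit 1 = 0: r = r^2 mod 43 = 6^2 = 36
  bit 2 = 0: r = r^2 mod 43 = 36^2 = 6
  bit 3 = 0: r = r^2 mod 43 = 6^2 = 36
  bit 4 = 1: r = r^2 * 6 mod 43 = 36^2 * 6 = 6*6 = 36
  bit 5 = 0: r = r^2 mod 43 = 36^2 = 6
  -> s = B^a = 6

Answer: 6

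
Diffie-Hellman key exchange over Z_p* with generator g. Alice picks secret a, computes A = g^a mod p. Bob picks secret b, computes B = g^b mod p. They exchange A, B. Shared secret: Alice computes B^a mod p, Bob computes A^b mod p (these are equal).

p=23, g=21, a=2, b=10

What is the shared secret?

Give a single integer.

Answer: 6

Derivation:
A = 21^2 mod 23  (bits of 2 = 10)
  bit 0 = 1: r = r^2 * 21 mod 23 = 1^2 * 21 = 1*21 = 21
  bit 1 = 0: r = r^2 mod 23 = 21^2 = 4
  -> A = 4
B = 21^10 mod 23  (bits of 10 = 1010)
  bit 0 = 1: r = r^2 * 21 mod 23 = 1^2 * 21 = 1*21 = 21
  bit 1 = 0: r = r^2 mod 23 = 21^2 = 4
  bit 2 = 1: r = r^2 * 21 mod 23 = 4^2 * 21 = 16*21 = 14
  bit 3 = 0: r = r^2 mod 23 = 14^2 = 12
  -> B = 12
s = B^a = 12^2 mod 23  (bits of 2 = 10)
  bit 0 = 1: r = r^2 * 12 mod 23 = 1^2 * 12 = 1*12 = 12
  bit 1 = 0: r = r^2 mod 23 = 12^2 = 6
  -> s = B^a = 6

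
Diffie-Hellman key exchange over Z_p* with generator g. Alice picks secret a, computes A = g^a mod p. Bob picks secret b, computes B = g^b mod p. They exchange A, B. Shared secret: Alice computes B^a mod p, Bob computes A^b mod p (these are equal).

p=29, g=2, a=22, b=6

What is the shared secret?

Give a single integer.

A = 2^22 mod 29  (bits of 22 = 10110)
  bit 0 = 1: r = r^2 * 2 mod 29 = 1^2 * 2 = 1*2 = 2
  bit 1 = 0: r = r^2 mod 29 = 2^2 = 4
  bit 2 = 1: r = r^2 * 2 mod 29 = 4^2 * 2 = 16*2 = 3
  bit 3 = 1: r = r^2 * 2 mod 29 = 3^2 * 2 = 9*2 = 18
  bit 4 = 0: r = r^2 mod 29 = 18^2 = 5
  -> A = 5
B = 2^6 mod 29  (bits of 6 = 110)
  bit 0 = 1: r = r^2 * 2 mod 29 = 1^2 * 2 = 1*2 = 2
  bit 1 = 1: r = r^2 * 2 mod 29 = 2^2 * 2 = 4*2 = 8
  bit 2 = 0: r = r^2 mod 29 = 8^2 = 6
  -> B = 6
s = B^a = 6^22 mod 29  (bits of 22 = 10110)
  bit 0 = 1: r = r^2 * 6 mod 29 = 1^2 * 6 = 1*6 = 6
  bit 1 = 0: r = r^2 mod 29 = 6^2 = 7
  bit 2 = 1: r = r^2 * 6 mod 29 = 7^2 * 6 = 20*6 = 4
  bit 3 = 1: r = r^2 * 6 mod 29 = 4^2 * 6 = 16*6 = 9
  bit 4 = 0: r = r^2 mod 29 = 9^2 = 23
  -> s = B^a = 23

Answer: 23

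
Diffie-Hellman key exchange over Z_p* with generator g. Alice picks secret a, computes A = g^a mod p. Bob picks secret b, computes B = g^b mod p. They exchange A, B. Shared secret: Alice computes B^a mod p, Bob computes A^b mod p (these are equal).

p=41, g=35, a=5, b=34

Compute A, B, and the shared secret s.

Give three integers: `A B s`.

A = 35^5 mod 41  (bits of 5 = 101)
  bit 0 = 1: r = r^2 * 35 mod 41 = 1^2 * 35 = 1*35 = 35
  bit 1 = 0: r = r^2 mod 41 = 35^2 = 36
  bit 2 = 1: r = r^2 * 35 mod 41 = 36^2 * 35 = 25*35 = 14
  -> A = 14
B = 35^34 mod 41  (bits of 34 = 100010)
  bit 0 = 1: r = r^2 * 35 mod 41 = 1^2 * 35 = 1*35 = 35
  bit 1 = 0: r = r^2 mod 41 = 35^2 = 36
  bit 2 = 0: r = r^2 mod 41 = 36^2 = 25
  bit 3 = 0: r = r^2 mod 41 = 25^2 = 10
  bit 4 = 1: r = r^2 * 35 mod 41 = 10^2 * 35 = 18*35 = 15
  bit 5 = 0: r = r^2 mod 41 = 15^2 = 20
  -> B = 20
s = B^a = 20^5 mod 41  (bits of 5 = 101)
  bit 0 = 1: r = r^2 * 20 mod 41 = 1^2 * 20 = 1*20 = 20
  bit 1 = 0: r = r^2 mod 41 = 20^2 = 31
  bit 2 = 1: r = r^2 * 20 mod 41 = 31^2 * 20 = 18*20 = 32
  -> s = B^a = 32

Answer: 14 20 32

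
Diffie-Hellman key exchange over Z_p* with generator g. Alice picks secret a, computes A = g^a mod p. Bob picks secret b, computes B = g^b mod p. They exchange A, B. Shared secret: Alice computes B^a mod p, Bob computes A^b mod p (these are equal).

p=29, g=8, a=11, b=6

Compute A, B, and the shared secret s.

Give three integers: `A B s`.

Answer: 3 13 4

Derivation:
A = 8^11 mod 29  (bits of 11 = 1011)
  bit 0 = 1: r = r^2 * 8 mod 29 = 1^2 * 8 = 1*8 = 8
  bit 1 = 0: r = r^2 mod 29 = 8^2 = 6
  bit 2 = 1: r = r^2 * 8 mod 29 = 6^2 * 8 = 7*8 = 27
  bit 3 = 1: r = r^2 * 8 mod 29 = 27^2 * 8 = 4*8 = 3
  -> A = 3
B = 8^6 mod 29  (bits of 6 = 110)
  bit 0 = 1: r = r^2 * 8 mod 29 = 1^2 * 8 = 1*8 = 8
  bit 1 = 1: r = r^2 * 8 mod 29 = 8^2 * 8 = 6*8 = 19
  bit 2 = 0: r = r^2 mod 29 = 19^2 = 13
  -> B = 13
s = B^a = 13^11 mod 29  (bits of 11 = 1011)
  bit 0 = 1: r = r^2 * 13 mod 29 = 1^2 * 13 = 1*13 = 13
  bit 1 = 0: r = r^2 mod 29 = 13^2 = 24
  bit 2 = 1: r = r^2 * 13 mod 29 = 24^2 * 13 = 25*13 = 6
  bit 3 = 1: r = r^2 * 13 mod 29 = 6^2 * 13 = 7*13 = 4
  -> s = B^a = 4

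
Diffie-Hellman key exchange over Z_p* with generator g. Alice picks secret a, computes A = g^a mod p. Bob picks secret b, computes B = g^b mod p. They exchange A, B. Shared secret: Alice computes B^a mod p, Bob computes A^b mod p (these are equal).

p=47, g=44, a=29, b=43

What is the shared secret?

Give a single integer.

Answer: 39

Derivation:
A = 44^29 mod 47  (bits of 29 = 11101)
  bit 0 = 1: r = r^2 * 44 mod 47 = 1^2 * 44 = 1*44 = 44
  bit 1 = 1: r = r^2 * 44 mod 47 = 44^2 * 44 = 9*44 = 20
  bit 2 = 1: r = r^2 * 44 mod 47 = 20^2 * 44 = 24*44 = 22
  bit 3 = 0: r = r^2 mod 47 = 22^2 = 14
  bit 4 = 1: r = r^2 * 44 mod 47 = 14^2 * 44 = 8*44 = 23
  -> A = 23
B = 44^43 mod 47  (bits of 43 = 101011)
  bit 0 = 1: r = r^2 * 44 mod 47 = 1^2 * 44 = 1*44 = 44
  bit 1 = 0: r = r^2 mod 47 = 44^2 = 9
  bit 2 = 1: r = r^2 * 44 mod 47 = 9^2 * 44 = 34*44 = 39
  bit 3 = 0: r = r^2 mod 47 = 39^2 = 17
  bit 4 = 1: r = r^2 * 44 mod 47 = 17^2 * 44 = 7*44 = 26
  bit 5 = 1: r = r^2 * 44 mod 47 = 26^2 * 44 = 18*44 = 40
  -> B = 40
s = B^a = 40^29 mod 47  (bits of 29 = 11101)
  bit 0 = 1: r = r^2 * 40 mod 47 = 1^2 * 40 = 1*40 = 40
  bit 1 = 1: r = r^2 * 40 mod 47 = 40^2 * 40 = 2*40 = 33
  bit 2 = 1: r = r^2 * 40 mod 47 = 33^2 * 40 = 8*40 = 38
  bit 3 = 0: r = r^2 mod 47 = 38^2 = 34
  bit 4 = 1: r = r^2 * 40 mod 47 = 34^2 * 40 = 28*40 = 39
  -> s = B^a = 39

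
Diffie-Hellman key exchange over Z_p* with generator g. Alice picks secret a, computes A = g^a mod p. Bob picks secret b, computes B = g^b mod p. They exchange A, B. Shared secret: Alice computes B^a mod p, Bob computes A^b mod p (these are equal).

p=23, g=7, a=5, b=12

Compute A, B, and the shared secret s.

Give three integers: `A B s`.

Answer: 17 16 6

Derivation:
A = 7^5 mod 23  (bits of 5 = 101)
  bit 0 = 1: r = r^2 * 7 mod 23 = 1^2 * 7 = 1*7 = 7
  bit 1 = 0: r = r^2 mod 23 = 7^2 = 3
  bit 2 = 1: r = r^2 * 7 mod 23 = 3^2 * 7 = 9*7 = 17
  -> A = 17
B = 7^12 mod 23  (bits of 12 = 1100)
  bit 0 = 1: r = r^2 * 7 mod 23 = 1^2 * 7 = 1*7 = 7
  bit 1 = 1: r = r^2 * 7 mod 23 = 7^2 * 7 = 3*7 = 21
  bit 2 = 0: r = r^2 mod 23 = 21^2 = 4
  bit 3 = 0: r = r^2 mod 23 = 4^2 = 16
  -> B = 16
s = B^a = 16^5 mod 23  (bits of 5 = 101)
  bit 0 = 1: r = r^2 * 16 mod 23 = 1^2 * 16 = 1*16 = 16
  bit 1 = 0: r = r^2 mod 23 = 16^2 = 3
  bit 2 = 1: r = r^2 * 16 mod 23 = 3^2 * 16 = 9*16 = 6
  -> s = B^a = 6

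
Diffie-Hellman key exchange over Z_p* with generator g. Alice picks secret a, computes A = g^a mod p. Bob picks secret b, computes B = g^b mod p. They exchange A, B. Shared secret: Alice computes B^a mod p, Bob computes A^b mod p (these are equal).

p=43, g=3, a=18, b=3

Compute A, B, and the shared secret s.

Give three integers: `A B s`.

A = 3^18 mod 43  (bits of 18 = 10010)
  bit 0 = 1: r = r^2 * 3 mod 43 = 1^2 * 3 = 1*3 = 3
  bit 1 = 0: r = r^2 mod 43 = 3^2 = 9
  bit 2 = 0: r = r^2 mod 43 = 9^2 = 38
  bit 3 = 1: r = r^2 * 3 mod 43 = 38^2 * 3 = 25*3 = 32
  bit 4 = 0: r = r^2 mod 43 = 32^2 = 35
  -> A = 35
B = 3^3 mod 43  (bits of 3 = 11)
  bit 0 = 1: r = r^2 * 3 mod 43 = 1^2 * 3 = 1*3 = 3
  bit 1 = 1: r = r^2 * 3 mod 43 = 3^2 * 3 = 9*3 = 27
  -> B = 27
s = B^a = 27^18 mod 43  (bits of 18 = 10010)
  bit 0 = 1: r = r^2 * 27 mod 43 = 1^2 * 27 = 1*27 = 27
  bit 1 = 0: r = r^2 mod 43 = 27^2 = 41
  bit 2 = 0: r = r^2 mod 43 = 41^2 = 4
  bit 3 = 1: r = r^2 * 27 mod 43 = 4^2 * 27 = 16*27 = 2
  bit 4 = 0: r = r^2 mod 43 = 2^2 = 4
  -> s = B^a = 4

Answer: 35 27 4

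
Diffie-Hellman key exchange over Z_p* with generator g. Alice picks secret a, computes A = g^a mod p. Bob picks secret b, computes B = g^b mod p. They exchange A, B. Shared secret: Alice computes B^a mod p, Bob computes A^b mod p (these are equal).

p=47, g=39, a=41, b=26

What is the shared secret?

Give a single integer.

Answer: 2

Derivation:
A = 39^41 mod 47  (bits of 41 = 101001)
  bit 0 = 1: r = r^2 * 39 mod 47 = 1^2 * 39 = 1*39 = 39
  bit 1 = 0: r = r^2 mod 47 = 39^2 = 17
  bit 2 = 1: r = r^2 * 39 mod 47 = 17^2 * 39 = 7*39 = 38
  bit 3 = 0: r = r^2 mod 47 = 38^2 = 34
  bit 4 = 0: r = r^2 mod 47 = 34^2 = 28
  bit 5 = 1: r = r^2 * 39 mod 47 = 28^2 * 39 = 32*39 = 26
  -> A = 26
B = 39^26 mod 47  (bits of 26 = 11010)
  bit 0 = 1: r = r^2 * 39 mod 47 = 1^2 * 39 = 1*39 = 39
  bit 1 = 1: r = r^2 * 39 mod 47 = 39^2 * 39 = 17*39 = 5
  bit 2 = 0: r = r^2 mod 47 = 5^2 = 25
  bit 3 = 1: r = r^2 * 39 mod 47 = 25^2 * 39 = 14*39 = 29
  bit 4 = 0: r = r^2 mod 47 = 29^2 = 42
  -> B = 42
s = B^a = 42^41 mod 47  (bits of 41 = 101001)
  bit 0 = 1: r = r^2 * 42 mod 47 = 1^2 * 42 = 1*42 = 42
  bit 1 = 0: r = r^2 mod 47 = 42^2 = 25
  bit 2 = 1: r = r^2 * 42 mod 47 = 25^2 * 42 = 14*42 = 24
  bit 3 = 0: r = r^2 mod 47 = 24^2 = 12
  bit 4 = 0: r = r^2 mod 47 = 12^2 = 3
  bit 5 = 1: r = r^2 * 42 mod 47 = 3^2 * 42 = 9*42 = 2
  -> s = B^a = 2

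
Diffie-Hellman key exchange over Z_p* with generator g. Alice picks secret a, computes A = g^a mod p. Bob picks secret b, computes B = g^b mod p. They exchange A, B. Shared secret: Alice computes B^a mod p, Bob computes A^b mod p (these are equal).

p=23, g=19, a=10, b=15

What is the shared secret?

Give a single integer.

A = 19^10 mod 23  (bits of 10 = 1010)
  bit 0 = 1: r = r^2 * 19 mod 23 = 1^2 * 19 = 1*19 = 19
  bit 1 = 0: r = r^2 mod 23 = 19^2 = 16
  bit 2 = 1: r = r^2 * 19 mod 23 = 16^2 * 19 = 3*19 = 11
  bit 3 = 0: r = r^2 mod 23 = 11^2 = 6
  -> A = 6
B = 19^15 mod 23  (bits of 15 = 1111)
  bit 0 = 1: r = r^2 * 19 mod 23 = 1^2 * 19 = 1*19 = 19
  bit 1 = 1: r = r^2 * 19 mod 23 = 19^2 * 19 = 16*19 = 5
  bit 2 = 1: r = r^2 * 19 mod 23 = 5^2 * 19 = 2*19 = 15
  bit 3 = 1: r = r^2 * 19 mod 23 = 15^2 * 19 = 18*19 = 20
  -> B = 20
s = B^a = 20^10 mod 23  (bits of 10 = 1010)
  bit 0 = 1: r = r^2 * 20 mod 23 = 1^2 * 20 = 1*20 = 20
  bit 1 = 0: r = r^2 mod 23 = 20^2 = 9
  bit 2 = 1: r = r^2 * 20 mod 23 = 9^2 * 20 = 12*20 = 10
  bit 3 = 0: r = r^2 mod 23 = 10^2 = 8
  -> s = B^a = 8

Answer: 8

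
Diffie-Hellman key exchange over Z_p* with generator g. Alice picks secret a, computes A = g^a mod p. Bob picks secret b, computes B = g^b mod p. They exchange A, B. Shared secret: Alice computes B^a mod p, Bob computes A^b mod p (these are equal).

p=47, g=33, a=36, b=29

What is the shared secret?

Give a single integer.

Answer: 4

Derivation:
A = 33^36 mod 47  (bits of 36 = 100100)
  bit 0 = 1: r = r^2 * 33 mod 47 = 1^2 * 33 = 1*33 = 33
  bit 1 = 0: r = r^2 mod 47 = 33^2 = 8
  bit 2 = 0: r = r^2 mod 47 = 8^2 = 17
  bit 3 = 1: r = r^2 * 33 mod 47 = 17^2 * 33 = 7*33 = 43
  bit 4 = 0: r = r^2 mod 47 = 43^2 = 16
  bit 5 = 0: r = r^2 mod 47 = 16^2 = 21
  -> A = 21
B = 33^29 mod 47  (bits of 29 = 11101)
  bit 0 = 1: r = r^2 * 33 mod 47 = 1^2 * 33 = 1*33 = 33
  bit 1 = 1: r = r^2 * 33 mod 47 = 33^2 * 33 = 8*33 = 29
  bit 2 = 1: r = r^2 * 33 mod 47 = 29^2 * 33 = 42*33 = 23
  bit 3 = 0: r = r^2 mod 47 = 23^2 = 12
  bit 4 = 1: r = r^2 * 33 mod 47 = 12^2 * 33 = 3*33 = 5
  -> B = 5
s = B^a = 5^36 mod 47  (bits of 36 = 100100)
  bit 0 = 1: r = r^2 * 5 mod 47 = 1^2 * 5 = 1*5 = 5
  bit 1 = 0: r = r^2 mod 47 = 5^2 = 25
  bit 2 = 0: r = r^2 mod 47 = 25^2 = 14
  bit 3 = 1: r = r^2 * 5 mod 47 = 14^2 * 5 = 8*5 = 40
  bit 4 = 0: r = r^2 mod 47 = 40^2 = 2
  bit 5 = 0: r = r^2 mod 47 = 2^2 = 4
  -> s = B^a = 4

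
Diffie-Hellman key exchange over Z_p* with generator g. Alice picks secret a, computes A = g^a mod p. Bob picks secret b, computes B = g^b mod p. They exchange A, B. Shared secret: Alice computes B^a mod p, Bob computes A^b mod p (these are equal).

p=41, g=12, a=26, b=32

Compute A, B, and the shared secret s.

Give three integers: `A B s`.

A = 12^26 mod 41  (bits of 26 = 11010)
  bit 0 = 1: r = r^2 * 12 mod 41 = 1^2 * 12 = 1*12 = 12
  bit 1 = 1: r = r^2 * 12 mod 41 = 12^2 * 12 = 21*12 = 6
  bit 2 = 0: r = r^2 mod 41 = 6^2 = 36
  bit 3 = 1: r = r^2 * 12 mod 41 = 36^2 * 12 = 25*12 = 13
  bit 4 = 0: r = r^2 mod 41 = 13^2 = 5
  -> A = 5
B = 12^32 mod 41  (bits of 32 = 100000)
  bit 0 = 1: r = r^2 * 12 mod 41 = 1^2 * 12 = 1*12 = 12
  bit 1 = 0: r = r^2 mod 41 = 12^2 = 21
  bit 2 = 0: r = r^2 mod 41 = 21^2 = 31
  bit 3 = 0: r = r^2 mod 41 = 31^2 = 18
  bit 4 = 0: r = r^2 mod 41 = 18^2 = 37
  bit 5 = 0: r = r^2 mod 41 = 37^2 = 16
  -> B = 16
s = B^a = 16^26 mod 41  (bits of 26 = 11010)
  bit 0 = 1: r = r^2 * 16 mod 41 = 1^2 * 16 = 1*16 = 16
  bit 1 = 1: r = r^2 * 16 mod 41 = 16^2 * 16 = 10*16 = 37
  bit 2 = 0: r = r^2 mod 41 = 37^2 = 16
  bit 3 = 1: r = r^2 * 16 mod 41 = 16^2 * 16 = 10*16 = 37
  bit 4 = 0: r = r^2 mod 41 = 37^2 = 16
  -> s = B^a = 16

Answer: 5 16 16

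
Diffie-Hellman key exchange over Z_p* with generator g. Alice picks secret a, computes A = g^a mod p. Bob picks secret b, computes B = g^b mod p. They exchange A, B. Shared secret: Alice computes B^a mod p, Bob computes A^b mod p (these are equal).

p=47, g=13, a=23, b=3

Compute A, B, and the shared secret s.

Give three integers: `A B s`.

Answer: 46 35 46

Derivation:
A = 13^23 mod 47  (bits of 23 = 10111)
  bit 0 = 1: r = r^2 * 13 mod 47 = 1^2 * 13 = 1*13 = 13
  bit 1 = 0: r = r^2 mod 47 = 13^2 = 28
  bit 2 = 1: r = r^2 * 13 mod 47 = 28^2 * 13 = 32*13 = 40
  bit 3 = 1: r = r^2 * 13 mod 47 = 40^2 * 13 = 2*13 = 26
  bit 4 = 1: r = r^2 * 13 mod 47 = 26^2 * 13 = 18*13 = 46
  -> A = 46
B = 13^3 mod 47  (bits of 3 = 11)
  bit 0 = 1: r = r^2 * 13 mod 47 = 1^2 * 13 = 1*13 = 13
  bit 1 = 1: r = r^2 * 13 mod 47 = 13^2 * 13 = 28*13 = 35
  -> B = 35
s = B^a = 35^23 mod 47  (bits of 23 = 10111)
  bit 0 = 1: r = r^2 * 35 mod 47 = 1^2 * 35 = 1*35 = 35
  bit 1 = 0: r = r^2 mod 47 = 35^2 = 3
  bit 2 = 1: r = r^2 * 35 mod 47 = 3^2 * 35 = 9*35 = 33
  bit 3 = 1: r = r^2 * 35 mod 47 = 33^2 * 35 = 8*35 = 45
  bit 4 = 1: r = r^2 * 35 mod 47 = 45^2 * 35 = 4*35 = 46
  -> s = B^a = 46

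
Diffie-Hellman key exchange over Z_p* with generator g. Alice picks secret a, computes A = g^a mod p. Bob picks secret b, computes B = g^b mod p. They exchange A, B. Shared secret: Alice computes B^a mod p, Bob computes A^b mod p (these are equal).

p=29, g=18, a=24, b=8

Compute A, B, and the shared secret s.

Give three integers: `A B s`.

A = 18^24 mod 29  (bits of 24 = 11000)
  bit 0 = 1: r = r^2 * 18 mod 29 = 1^2 * 18 = 1*18 = 18
  bit 1 = 1: r = r^2 * 18 mod 29 = 18^2 * 18 = 5*18 = 3
  bit 2 = 0: r = r^2 mod 29 = 3^2 = 9
  bit 3 = 0: r = r^2 mod 29 = 9^2 = 23
  bit 4 = 0: r = r^2 mod 29 = 23^2 = 7
  -> A = 7
B = 18^8 mod 29  (bits of 8 = 1000)
  bit 0 = 1: r = r^2 * 18 mod 29 = 1^2 * 18 = 1*18 = 18
  bit 1 = 0: r = r^2 mod 29 = 18^2 = 5
  bit 2 = 0: r = r^2 mod 29 = 5^2 = 25
  bit 3 = 0: r = r^2 mod 29 = 25^2 = 16
  -> B = 16
s = B^a = 16^24 mod 29  (bits of 24 = 11000)
  bit 0 = 1: r = r^2 * 16 mod 29 = 1^2 * 16 = 1*16 = 16
  bit 1 = 1: r = r^2 * 16 mod 29 = 16^2 * 16 = 24*16 = 7
  bit 2 = 0: r = r^2 mod 29 = 7^2 = 20
  bit 3 = 0: r = r^2 mod 29 = 20^2 = 23
  bit 4 = 0: r = r^2 mod 29 = 23^2 = 7
  -> s = B^a = 7

Answer: 7 16 7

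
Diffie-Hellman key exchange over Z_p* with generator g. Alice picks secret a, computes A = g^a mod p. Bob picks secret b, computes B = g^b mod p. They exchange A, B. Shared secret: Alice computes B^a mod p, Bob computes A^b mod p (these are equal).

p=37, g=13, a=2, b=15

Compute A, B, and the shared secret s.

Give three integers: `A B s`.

A = 13^2 mod 37  (bits of 2 = 10)
  bit 0 = 1: r = r^2 * 13 mod 37 = 1^2 * 13 = 1*13 = 13
  bit 1 = 0: r = r^2 mod 37 = 13^2 = 21
  -> A = 21
B = 13^15 mod 37  (bits of 15 = 1111)
  bit 0 = 1: r = r^2 * 13 mod 37 = 1^2 * 13 = 1*13 = 13
  bit 1 = 1: r = r^2 * 13 mod 37 = 13^2 * 13 = 21*13 = 14
  bit 2 = 1: r = r^2 * 13 mod 37 = 14^2 * 13 = 11*13 = 32
  bit 3 = 1: r = r^2 * 13 mod 37 = 32^2 * 13 = 25*13 = 29
  -> B = 29
s = B^a = 29^2 mod 37  (bits of 2 = 10)
  bit 0 = 1: r = r^2 * 29 mod 37 = 1^2 * 29 = 1*29 = 29
  bit 1 = 0: r = r^2 mod 37 = 29^2 = 27
  -> s = B^a = 27

Answer: 21 29 27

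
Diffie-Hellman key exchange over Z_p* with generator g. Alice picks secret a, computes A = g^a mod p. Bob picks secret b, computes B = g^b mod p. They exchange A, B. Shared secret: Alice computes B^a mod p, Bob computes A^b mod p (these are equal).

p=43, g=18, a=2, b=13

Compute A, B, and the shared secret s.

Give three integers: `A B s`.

A = 18^2 mod 43  (bits of 2 = 10)
  bit 0 = 1: r = r^2 * 18 mod 43 = 1^2 * 18 = 1*18 = 18
  bit 1 = 0: r = r^2 mod 43 = 18^2 = 23
  -> A = 23
B = 18^13 mod 43  (bits of 13 = 1101)
  bit 0 = 1: r = r^2 * 18 mod 43 = 1^2 * 18 = 1*18 = 18
  bit 1 = 1: r = r^2 * 18 mod 43 = 18^2 * 18 = 23*18 = 27
  bit 2 = 0: r = r^2 mod 43 = 27^2 = 41
  bit 3 = 1: r = r^2 * 18 mod 43 = 41^2 * 18 = 4*18 = 29
  -> B = 29
s = B^a = 29^2 mod 43  (bits of 2 = 10)
  bit 0 = 1: r = r^2 * 29 mod 43 = 1^2 * 29 = 1*29 = 29
  bit 1 = 0: r = r^2 mod 43 = 29^2 = 24
  -> s = B^a = 24

Answer: 23 29 24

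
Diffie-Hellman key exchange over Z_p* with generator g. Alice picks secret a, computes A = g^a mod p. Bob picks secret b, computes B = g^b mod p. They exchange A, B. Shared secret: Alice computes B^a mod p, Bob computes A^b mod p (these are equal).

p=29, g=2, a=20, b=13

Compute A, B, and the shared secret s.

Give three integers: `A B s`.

Answer: 23 14 24

Derivation:
A = 2^20 mod 29  (bits of 20 = 10100)
  bit 0 = 1: r = r^2 * 2 mod 29 = 1^2 * 2 = 1*2 = 2
  bit 1 = 0: r = r^2 mod 29 = 2^2 = 4
  bit 2 = 1: r = r^2 * 2 mod 29 = 4^2 * 2 = 16*2 = 3
  bit 3 = 0: r = r^2 mod 29 = 3^2 = 9
  bit 4 = 0: r = r^2 mod 29 = 9^2 = 23
  -> A = 23
B = 2^13 mod 29  (bits of 13 = 1101)
  bit 0 = 1: r = r^2 * 2 mod 29 = 1^2 * 2 = 1*2 = 2
  bit 1 = 1: r = r^2 * 2 mod 29 = 2^2 * 2 = 4*2 = 8
  bit 2 = 0: r = r^2 mod 29 = 8^2 = 6
  bit 3 = 1: r = r^2 * 2 mod 29 = 6^2 * 2 = 7*2 = 14
  -> B = 14
s = B^a = 14^20 mod 29  (bits of 20 = 10100)
  bit 0 = 1: r = r^2 * 14 mod 29 = 1^2 * 14 = 1*14 = 14
  bit 1 = 0: r = r^2 mod 29 = 14^2 = 22
  bit 2 = 1: r = r^2 * 14 mod 29 = 22^2 * 14 = 20*14 = 19
  bit 3 = 0: r = r^2 mod 29 = 19^2 = 13
  bit 4 = 0: r = r^2 mod 29 = 13^2 = 24
  -> s = B^a = 24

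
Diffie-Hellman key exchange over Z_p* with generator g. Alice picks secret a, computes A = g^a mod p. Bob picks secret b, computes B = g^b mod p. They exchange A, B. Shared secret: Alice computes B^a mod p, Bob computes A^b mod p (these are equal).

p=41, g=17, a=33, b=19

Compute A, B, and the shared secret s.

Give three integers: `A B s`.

Answer: 19 12 28

Derivation:
A = 17^33 mod 41  (bits of 33 = 100001)
  bit 0 = 1: r = r^2 * 17 mod 41 = 1^2 * 17 = 1*17 = 17
  bit 1 = 0: r = r^2 mod 41 = 17^2 = 2
  bit 2 = 0: r = r^2 mod 41 = 2^2 = 4
  bit 3 = 0: r = r^2 mod 41 = 4^2 = 16
  bit 4 = 0: r = r^2 mod 41 = 16^2 = 10
  bit 5 = 1: r = r^2 * 17 mod 41 = 10^2 * 17 = 18*17 = 19
  -> A = 19
B = 17^19 mod 41  (bits of 19 = 10011)
  bit 0 = 1: r = r^2 * 17 mod 41 = 1^2 * 17 = 1*17 = 17
  bit 1 = 0: r = r^2 mod 41 = 17^2 = 2
  bit 2 = 0: r = r^2 mod 41 = 2^2 = 4
  bit 3 = 1: r = r^2 * 17 mod 41 = 4^2 * 17 = 16*17 = 26
  bit 4 = 1: r = r^2 * 17 mod 41 = 26^2 * 17 = 20*17 = 12
  -> B = 12
s = B^a = 12^33 mod 41  (bits of 33 = 100001)
  bit 0 = 1: r = r^2 * 12 mod 41 = 1^2 * 12 = 1*12 = 12
  bit 1 = 0: r = r^2 mod 41 = 12^2 = 21
  bit 2 = 0: r = r^2 mod 41 = 21^2 = 31
  bit 3 = 0: r = r^2 mod 41 = 31^2 = 18
  bit 4 = 0: r = r^2 mod 41 = 18^2 = 37
  bit 5 = 1: r = r^2 * 12 mod 41 = 37^2 * 12 = 16*12 = 28
  -> s = B^a = 28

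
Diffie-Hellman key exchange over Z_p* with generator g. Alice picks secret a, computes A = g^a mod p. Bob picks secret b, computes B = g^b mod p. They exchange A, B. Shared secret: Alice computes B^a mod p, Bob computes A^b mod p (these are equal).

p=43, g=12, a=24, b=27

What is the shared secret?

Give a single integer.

A = 12^24 mod 43  (bits of 24 = 11000)
  bit 0 = 1: r = r^2 * 12 mod 43 = 1^2 * 12 = 1*12 = 12
  bit 1 = 1: r = r^2 * 12 mod 43 = 12^2 * 12 = 15*12 = 8
  bit 2 = 0: r = r^2 mod 43 = 8^2 = 21
  bit 3 = 0: r = r^2 mod 43 = 21^2 = 11
  bit 4 = 0: r = r^2 mod 43 = 11^2 = 35
  -> A = 35
B = 12^27 mod 43  (bits of 27 = 11011)
  bit 0 = 1: r = r^2 * 12 mod 43 = 1^2 * 12 = 1*12 = 12
  bit 1 = 1: r = r^2 * 12 mod 43 = 12^2 * 12 = 15*12 = 8
  bit 2 = 0: r = r^2 mod 43 = 8^2 = 21
  bit 3 = 1: r = r^2 * 12 mod 43 = 21^2 * 12 = 11*12 = 3
  bit 4 = 1: r = r^2 * 12 mod 43 = 3^2 * 12 = 9*12 = 22
  -> B = 22
s = B^a = 22^24 mod 43  (bits of 24 = 11000)
  bit 0 = 1: r = r^2 * 22 mod 43 = 1^2 * 22 = 1*22 = 22
  bit 1 = 1: r = r^2 * 22 mod 43 = 22^2 * 22 = 11*22 = 27
  bit 2 = 0: r = r^2 mod 43 = 27^2 = 41
  bit 3 = 0: r = r^2 mod 43 = 41^2 = 4
  bit 4 = 0: r = r^2 mod 43 = 4^2 = 16
  -> s = B^a = 16

Answer: 16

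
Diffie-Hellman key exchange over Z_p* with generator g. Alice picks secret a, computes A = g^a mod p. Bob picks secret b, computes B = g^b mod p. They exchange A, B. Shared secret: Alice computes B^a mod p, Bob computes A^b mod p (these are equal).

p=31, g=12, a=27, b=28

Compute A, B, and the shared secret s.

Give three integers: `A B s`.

A = 12^27 mod 31  (bits of 27 = 11011)
  bit 0 = 1: r = r^2 * 12 mod 31 = 1^2 * 12 = 1*12 = 12
  bit 1 = 1: r = r^2 * 12 mod 31 = 12^2 * 12 = 20*12 = 23
  bit 2 = 0: r = r^2 mod 31 = 23^2 = 2
  bit 3 = 1: r = r^2 * 12 mod 31 = 2^2 * 12 = 4*12 = 17
  bit 4 = 1: r = r^2 * 12 mod 31 = 17^2 * 12 = 10*12 = 27
  -> A = 27
B = 12^28 mod 31  (bits of 28 = 11100)
  bit 0 = 1: r = r^2 * 12 mod 31 = 1^2 * 12 = 1*12 = 12
  bit 1 = 1: r = r^2 * 12 mod 31 = 12^2 * 12 = 20*12 = 23
  bit 2 = 1: r = r^2 * 12 mod 31 = 23^2 * 12 = 2*12 = 24
  bit 3 = 0: r = r^2 mod 31 = 24^2 = 18
  bit 4 = 0: r = r^2 mod 31 = 18^2 = 14
  -> B = 14
s = B^a = 14^27 mod 31  (bits of 27 = 11011)
  bit 0 = 1: r = r^2 * 14 mod 31 = 1^2 * 14 = 1*14 = 14
  bit 1 = 1: r = r^2 * 14 mod 31 = 14^2 * 14 = 10*14 = 16
  bit 2 = 0: r = r^2 mod 31 = 16^2 = 8
  bit 3 = 1: r = r^2 * 14 mod 31 = 8^2 * 14 = 2*14 = 28
  bit 4 = 1: r = r^2 * 14 mod 31 = 28^2 * 14 = 9*14 = 2
  -> s = B^a = 2

Answer: 27 14 2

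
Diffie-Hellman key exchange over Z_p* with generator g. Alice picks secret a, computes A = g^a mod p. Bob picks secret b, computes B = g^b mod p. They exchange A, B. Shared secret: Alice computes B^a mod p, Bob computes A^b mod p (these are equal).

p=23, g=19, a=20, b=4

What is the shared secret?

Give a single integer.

Answer: 18

Derivation:
A = 19^20 mod 23  (bits of 20 = 10100)
  bit 0 = 1: r = r^2 * 19 mod 23 = 1^2 * 19 = 1*19 = 19
  bit 1 = 0: r = r^2 mod 23 = 19^2 = 16
  bit 2 = 1: r = r^2 * 19 mod 23 = 16^2 * 19 = 3*19 = 11
  bit 3 = 0: r = r^2 mod 23 = 11^2 = 6
  bit 4 = 0: r = r^2 mod 23 = 6^2 = 13
  -> A = 13
B = 19^4 mod 23  (bits of 4 = 100)
  bit 0 = 1: r = r^2 * 19 mod 23 = 1^2 * 19 = 1*19 = 19
  bit 1 = 0: r = r^2 mod 23 = 19^2 = 16
  bit 2 = 0: r = r^2 mod 23 = 16^2 = 3
  -> B = 3
s = B^a = 3^20 mod 23  (bits of 20 = 10100)
  bit 0 = 1: r = r^2 * 3 mod 23 = 1^2 * 3 = 1*3 = 3
  bit 1 = 0: r = r^2 mod 23 = 3^2 = 9
  bit 2 = 1: r = r^2 * 3 mod 23 = 9^2 * 3 = 12*3 = 13
  bit 3 = 0: r = r^2 mod 23 = 13^2 = 8
  bit 4 = 0: r = r^2 mod 23 = 8^2 = 18
  -> s = B^a = 18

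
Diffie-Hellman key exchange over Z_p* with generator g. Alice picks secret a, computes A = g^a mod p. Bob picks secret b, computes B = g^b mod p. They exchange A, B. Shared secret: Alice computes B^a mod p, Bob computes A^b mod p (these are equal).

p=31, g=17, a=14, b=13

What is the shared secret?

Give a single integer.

A = 17^14 mod 31  (bits of 14 = 1110)
  bit 0 = 1: r = r^2 * 17 mod 31 = 1^2 * 17 = 1*17 = 17
  bit 1 = 1: r = r^2 * 17 mod 31 = 17^2 * 17 = 10*17 = 15
  bit 2 = 1: r = r^2 * 17 mod 31 = 15^2 * 17 = 8*17 = 12
  bit 3 = 0: r = r^2 mod 31 = 12^2 = 20
  -> A = 20
B = 17^13 mod 31  (bits of 13 = 1101)
  bit 0 = 1: r = r^2 * 17 mod 31 = 1^2 * 17 = 1*17 = 17
  bit 1 = 1: r = r^2 * 17 mod 31 = 17^2 * 17 = 10*17 = 15
  bit 2 = 0: r = r^2 mod 31 = 15^2 = 8
  bit 3 = 1: r = r^2 * 17 mod 31 = 8^2 * 17 = 2*17 = 3
  -> B = 3
s = B^a = 3^14 mod 31  (bits of 14 = 1110)
  bit 0 = 1: r = r^2 * 3 mod 31 = 1^2 * 3 = 1*3 = 3
  bit 1 = 1: r = r^2 * 3 mod 31 = 3^2 * 3 = 9*3 = 27
  bit 2 = 1: r = r^2 * 3 mod 31 = 27^2 * 3 = 16*3 = 17
  bit 3 = 0: r = r^2 mod 31 = 17^2 = 10
  -> s = B^a = 10

Answer: 10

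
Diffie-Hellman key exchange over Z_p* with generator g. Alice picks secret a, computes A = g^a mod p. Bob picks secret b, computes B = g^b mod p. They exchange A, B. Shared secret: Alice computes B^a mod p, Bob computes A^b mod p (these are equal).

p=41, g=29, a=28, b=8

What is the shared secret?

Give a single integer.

Answer: 10

Derivation:
A = 29^28 mod 41  (bits of 28 = 11100)
  bit 0 = 1: r = r^2 * 29 mod 41 = 1^2 * 29 = 1*29 = 29
  bit 1 = 1: r = r^2 * 29 mod 41 = 29^2 * 29 = 21*29 = 35
  bit 2 = 1: r = r^2 * 29 mod 41 = 35^2 * 29 = 36*29 = 19
  bit 3 = 0: r = r^2 mod 41 = 19^2 = 33
  bit 4 = 0: r = r^2 mod 41 = 33^2 = 23
  -> A = 23
B = 29^8 mod 41  (bits of 8 = 1000)
  bit 0 = 1: r = r^2 * 29 mod 41 = 1^2 * 29 = 1*29 = 29
  bit 1 = 0: r = r^2 mod 41 = 29^2 = 21
  bit 2 = 0: r = r^2 mod 41 = 21^2 = 31
  bit 3 = 0: r = r^2 mod 41 = 31^2 = 18
  -> B = 18
s = B^a = 18^28 mod 41  (bits of 28 = 11100)
  bit 0 = 1: r = r^2 * 18 mod 41 = 1^2 * 18 = 1*18 = 18
  bit 1 = 1: r = r^2 * 18 mod 41 = 18^2 * 18 = 37*18 = 10
  bit 2 = 1: r = r^2 * 18 mod 41 = 10^2 * 18 = 18*18 = 37
  bit 3 = 0: r = r^2 mod 41 = 37^2 = 16
  bit 4 = 0: r = r^2 mod 41 = 16^2 = 10
  -> s = B^a = 10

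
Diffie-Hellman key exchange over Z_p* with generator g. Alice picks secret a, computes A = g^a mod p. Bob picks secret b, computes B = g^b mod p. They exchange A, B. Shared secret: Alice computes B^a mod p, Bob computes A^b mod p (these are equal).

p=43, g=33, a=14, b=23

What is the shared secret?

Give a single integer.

Answer: 6

Derivation:
A = 33^14 mod 43  (bits of 14 = 1110)
  bit 0 = 1: r = r^2 * 33 mod 43 = 1^2 * 33 = 1*33 = 33
  bit 1 = 1: r = r^2 * 33 mod 43 = 33^2 * 33 = 14*33 = 32
  bit 2 = 1: r = r^2 * 33 mod 43 = 32^2 * 33 = 35*33 = 37
  bit 3 = 0: r = r^2 mod 43 = 37^2 = 36
  -> A = 36
B = 33^23 mod 43  (bits of 23 = 10111)
  bit 0 = 1: r = r^2 * 33 mod 43 = 1^2 * 33 = 1*33 = 33
  bit 1 = 0: r = r^2 mod 43 = 33^2 = 14
  bit 2 = 1: r = r^2 * 33 mod 43 = 14^2 * 33 = 24*33 = 18
  bit 3 = 1: r = r^2 * 33 mod 43 = 18^2 * 33 = 23*33 = 28
  bit 4 = 1: r = r^2 * 33 mod 43 = 28^2 * 33 = 10*33 = 29
  -> B = 29
s = B^a = 29^14 mod 43  (bits of 14 = 1110)
  bit 0 = 1: r = r^2 * 29 mod 43 = 1^2 * 29 = 1*29 = 29
  bit 1 = 1: r = r^2 * 29 mod 43 = 29^2 * 29 = 24*29 = 8
  bit 2 = 1: r = r^2 * 29 mod 43 = 8^2 * 29 = 21*29 = 7
  bit 3 = 0: r = r^2 mod 43 = 7^2 = 6
  -> s = B^a = 6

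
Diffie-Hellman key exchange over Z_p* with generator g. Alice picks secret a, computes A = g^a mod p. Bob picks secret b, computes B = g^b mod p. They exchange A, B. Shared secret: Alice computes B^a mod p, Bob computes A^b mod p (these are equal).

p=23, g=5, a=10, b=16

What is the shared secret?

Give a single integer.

Answer: 8

Derivation:
A = 5^10 mod 23  (bits of 10 = 1010)
  bit 0 = 1: r = r^2 * 5 mod 23 = 1^2 * 5 = 1*5 = 5
  bit 1 = 0: r = r^2 mod 23 = 5^2 = 2
  bit 2 = 1: r = r^2 * 5 mod 23 = 2^2 * 5 = 4*5 = 20
  bit 3 = 0: r = r^2 mod 23 = 20^2 = 9
  -> A = 9
B = 5^16 mod 23  (bits of 16 = 10000)
  bit 0 = 1: r = r^2 * 5 mod 23 = 1^2 * 5 = 1*5 = 5
  bit 1 = 0: r = r^2 mod 23 = 5^2 = 2
  bit 2 = 0: r = r^2 mod 23 = 2^2 = 4
  bit 3 = 0: r = r^2 mod 23 = 4^2 = 16
  bit 4 = 0: r = r^2 mod 23 = 16^2 = 3
  -> B = 3
s = B^a = 3^10 mod 23  (bits of 10 = 1010)
  bit 0 = 1: r = r^2 * 3 mod 23 = 1^2 * 3 = 1*3 = 3
  bit 1 = 0: r = r^2 mod 23 = 3^2 = 9
  bit 2 = 1: r = r^2 * 3 mod 23 = 9^2 * 3 = 12*3 = 13
  bit 3 = 0: r = r^2 mod 23 = 13^2 = 8
  -> s = B^a = 8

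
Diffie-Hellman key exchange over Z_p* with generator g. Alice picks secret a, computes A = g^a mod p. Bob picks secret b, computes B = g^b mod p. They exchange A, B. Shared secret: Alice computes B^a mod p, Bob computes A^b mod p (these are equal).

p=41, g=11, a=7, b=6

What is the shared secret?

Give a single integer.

A = 11^7 mod 41  (bits of 7 = 111)
  bit 0 = 1: r = r^2 * 11 mod 41 = 1^2 * 11 = 1*11 = 11
  bit 1 = 1: r = r^2 * 11 mod 41 = 11^2 * 11 = 39*11 = 19
  bit 2 = 1: r = r^2 * 11 mod 41 = 19^2 * 11 = 33*11 = 35
  -> A = 35
B = 11^6 mod 41  (bits of 6 = 110)
  bit 0 = 1: r = r^2 * 11 mod 41 = 1^2 * 11 = 1*11 = 11
  bit 1 = 1: r = r^2 * 11 mod 41 = 11^2 * 11 = 39*11 = 19
  bit 2 = 0: r = r^2 mod 41 = 19^2 = 33
  -> B = 33
s = B^a = 33^7 mod 41  (bits of 7 = 111)
  bit 0 = 1: r = r^2 * 33 mod 41 = 1^2 * 33 = 1*33 = 33
  bit 1 = 1: r = r^2 * 33 mod 41 = 33^2 * 33 = 23*33 = 21
  bit 2 = 1: r = r^2 * 33 mod 41 = 21^2 * 33 = 31*33 = 39
  -> s = B^a = 39

Answer: 39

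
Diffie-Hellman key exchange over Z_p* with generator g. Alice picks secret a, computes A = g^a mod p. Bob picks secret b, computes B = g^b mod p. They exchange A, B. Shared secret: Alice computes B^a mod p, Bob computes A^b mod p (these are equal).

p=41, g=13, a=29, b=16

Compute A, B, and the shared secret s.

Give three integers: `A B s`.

A = 13^29 mod 41  (bits of 29 = 11101)
  bit 0 = 1: r = r^2 * 13 mod 41 = 1^2 * 13 = 1*13 = 13
  bit 1 = 1: r = r^2 * 13 mod 41 = 13^2 * 13 = 5*13 = 24
  bit 2 = 1: r = r^2 * 13 mod 41 = 24^2 * 13 = 2*13 = 26
  bit 3 = 0: r = r^2 mod 41 = 26^2 = 20
  bit 4 = 1: r = r^2 * 13 mod 41 = 20^2 * 13 = 31*13 = 34
  -> A = 34
B = 13^16 mod 41  (bits of 16 = 10000)
  bit 0 = 1: r = r^2 * 13 mod 41 = 1^2 * 13 = 1*13 = 13
  bit 1 = 0: r = r^2 mod 41 = 13^2 = 5
  bit 2 = 0: r = r^2 mod 41 = 5^2 = 25
  bit 3 = 0: r = r^2 mod 41 = 25^2 = 10
  bit 4 = 0: r = r^2 mod 41 = 10^2 = 18
  -> B = 18
s = B^a = 18^29 mod 41  (bits of 29 = 11101)
  bit 0 = 1: r = r^2 * 18 mod 41 = 1^2 * 18 = 1*18 = 18
  bit 1 = 1: r = r^2 * 18 mod 41 = 18^2 * 18 = 37*18 = 10
  bit 2 = 1: r = r^2 * 18 mod 41 = 10^2 * 18 = 18*18 = 37
  bit 3 = 0: r = r^2 mod 41 = 37^2 = 16
  bit 4 = 1: r = r^2 * 18 mod 41 = 16^2 * 18 = 10*18 = 16
  -> s = B^a = 16

Answer: 34 18 16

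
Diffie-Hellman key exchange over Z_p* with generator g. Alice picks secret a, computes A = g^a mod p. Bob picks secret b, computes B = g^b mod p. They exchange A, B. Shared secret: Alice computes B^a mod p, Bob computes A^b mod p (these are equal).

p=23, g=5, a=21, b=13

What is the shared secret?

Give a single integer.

Answer: 11

Derivation:
A = 5^21 mod 23  (bits of 21 = 10101)
  bit 0 = 1: r = r^2 * 5 mod 23 = 1^2 * 5 = 1*5 = 5
  bit 1 = 0: r = r^2 mod 23 = 5^2 = 2
  bit 2 = 1: r = r^2 * 5 mod 23 = 2^2 * 5 = 4*5 = 20
  bit 3 = 0: r = r^2 mod 23 = 20^2 = 9
  bit 4 = 1: r = r^2 * 5 mod 23 = 9^2 * 5 = 12*5 = 14
  -> A = 14
B = 5^13 mod 23  (bits of 13 = 1101)
  bit 0 = 1: r = r^2 * 5 mod 23 = 1^2 * 5 = 1*5 = 5
  bit 1 = 1: r = r^2 * 5 mod 23 = 5^2 * 5 = 2*5 = 10
  bit 2 = 0: r = r^2 mod 23 = 10^2 = 8
  bit 3 = 1: r = r^2 * 5 mod 23 = 8^2 * 5 = 18*5 = 21
  -> B = 21
s = B^a = 21^21 mod 23  (bits of 21 = 10101)
  bit 0 = 1: r = r^2 * 21 mod 23 = 1^2 * 21 = 1*21 = 21
  bit 1 = 0: r = r^2 mod 23 = 21^2 = 4
  bit 2 = 1: r = r^2 * 21 mod 23 = 4^2 * 21 = 16*21 = 14
  bit 3 = 0: r = r^2 mod 23 = 14^2 = 12
  bit 4 = 1: r = r^2 * 21 mod 23 = 12^2 * 21 = 6*21 = 11
  -> s = B^a = 11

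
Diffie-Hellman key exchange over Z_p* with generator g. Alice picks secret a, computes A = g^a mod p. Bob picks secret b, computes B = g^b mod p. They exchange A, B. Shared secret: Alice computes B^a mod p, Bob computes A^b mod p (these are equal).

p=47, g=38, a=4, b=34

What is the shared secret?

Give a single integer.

A = 38^4 mod 47  (bits of 4 = 100)
  bit 0 = 1: r = r^2 * 38 mod 47 = 1^2 * 38 = 1*38 = 38
  bit 1 = 0: r = r^2 mod 47 = 38^2 = 34
  bit 2 = 0: r = r^2 mod 47 = 34^2 = 28
  -> A = 28
B = 38^34 mod 47  (bits of 34 = 100010)
  bit 0 = 1: r = r^2 * 38 mod 47 = 1^2 * 38 = 1*38 = 38
  bit 1 = 0: r = r^2 mod 47 = 38^2 = 34
  bit 2 = 0: r = r^2 mod 47 = 34^2 = 28
  bit 3 = 0: r = r^2 mod 47 = 28^2 = 32
  bit 4 = 1: r = r^2 * 38 mod 47 = 32^2 * 38 = 37*38 = 43
  bit 5 = 0: r = r^2 mod 47 = 43^2 = 16
  -> B = 16
s = B^a = 16^4 mod 47  (bits of 4 = 100)
  bit 0 = 1: r = r^2 * 16 mod 47 = 1^2 * 16 = 1*16 = 16
  bit 1 = 0: r = r^2 mod 47 = 16^2 = 21
  bit 2 = 0: r = r^2 mod 47 = 21^2 = 18
  -> s = B^a = 18

Answer: 18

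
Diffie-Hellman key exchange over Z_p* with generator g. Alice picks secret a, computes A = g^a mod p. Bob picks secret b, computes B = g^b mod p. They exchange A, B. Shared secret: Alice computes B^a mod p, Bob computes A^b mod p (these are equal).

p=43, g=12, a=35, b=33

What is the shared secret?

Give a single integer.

A = 12^35 mod 43  (bits of 35 = 100011)
  bit 0 = 1: r = r^2 * 12 mod 43 = 1^2 * 12 = 1*12 = 12
  bit 1 = 0: r = r^2 mod 43 = 12^2 = 15
  bit 2 = 0: r = r^2 mod 43 = 15^2 = 10
  bit 3 = 0: r = r^2 mod 43 = 10^2 = 14
  bit 4 = 1: r = r^2 * 12 mod 43 = 14^2 * 12 = 24*12 = 30
  bit 5 = 1: r = r^2 * 12 mod 43 = 30^2 * 12 = 40*12 = 7
  -> A = 7
B = 12^33 mod 43  (bits of 33 = 100001)
  bit 0 = 1: r = r^2 * 12 mod 43 = 1^2 * 12 = 1*12 = 12
  bit 1 = 0: r = r^2 mod 43 = 12^2 = 15
  bit 2 = 0: r = r^2 mod 43 = 15^2 = 10
  bit 3 = 0: r = r^2 mod 43 = 10^2 = 14
  bit 4 = 0: r = r^2 mod 43 = 14^2 = 24
  bit 5 = 1: r = r^2 * 12 mod 43 = 24^2 * 12 = 17*12 = 32
  -> B = 32
s = B^a = 32^35 mod 43  (bits of 35 = 100011)
  bit 0 = 1: r = r^2 * 32 mod 43 = 1^2 * 32 = 1*32 = 32
  bit 1 = 0: r = r^2 mod 43 = 32^2 = 35
  bit 2 = 0: r = r^2 mod 43 = 35^2 = 21
  bit 3 = 0: r = r^2 mod 43 = 21^2 = 11
  bit 4 = 1: r = r^2 * 32 mod 43 = 11^2 * 32 = 35*32 = 2
  bit 5 = 1: r = r^2 * 32 mod 43 = 2^2 * 32 = 4*32 = 42
  -> s = B^a = 42

Answer: 42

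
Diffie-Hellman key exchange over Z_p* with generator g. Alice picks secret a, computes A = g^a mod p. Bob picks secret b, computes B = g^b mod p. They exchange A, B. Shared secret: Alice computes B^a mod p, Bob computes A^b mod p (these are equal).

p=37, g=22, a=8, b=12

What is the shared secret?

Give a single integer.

Answer: 10

Derivation:
A = 22^8 mod 37  (bits of 8 = 1000)
  bit 0 = 1: r = r^2 * 22 mod 37 = 1^2 * 22 = 1*22 = 22
  bit 1 = 0: r = r^2 mod 37 = 22^2 = 3
  bit 2 = 0: r = r^2 mod 37 = 3^2 = 9
  bit 3 = 0: r = r^2 mod 37 = 9^2 = 7
  -> A = 7
B = 22^12 mod 37  (bits of 12 = 1100)
  bit 0 = 1: r = r^2 * 22 mod 37 = 1^2 * 22 = 1*22 = 22
  bit 1 = 1: r = r^2 * 22 mod 37 = 22^2 * 22 = 3*22 = 29
  bit 2 = 0: r = r^2 mod 37 = 29^2 = 27
  bit 3 = 0: r = r^2 mod 37 = 27^2 = 26
  -> B = 26
s = B^a = 26^8 mod 37  (bits of 8 = 1000)
  bit 0 = 1: r = r^2 * 26 mod 37 = 1^2 * 26 = 1*26 = 26
  bit 1 = 0: r = r^2 mod 37 = 26^2 = 10
  bit 2 = 0: r = r^2 mod 37 = 10^2 = 26
  bit 3 = 0: r = r^2 mod 37 = 26^2 = 10
  -> s = B^a = 10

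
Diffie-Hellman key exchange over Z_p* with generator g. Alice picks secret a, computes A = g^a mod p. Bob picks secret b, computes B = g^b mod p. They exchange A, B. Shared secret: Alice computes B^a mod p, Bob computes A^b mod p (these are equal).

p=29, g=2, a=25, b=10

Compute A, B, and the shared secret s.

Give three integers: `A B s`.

Answer: 11 9 22

Derivation:
A = 2^25 mod 29  (bits of 25 = 11001)
  bit 0 = 1: r = r^2 * 2 mod 29 = 1^2 * 2 = 1*2 = 2
  bit 1 = 1: r = r^2 * 2 mod 29 = 2^2 * 2 = 4*2 = 8
  bit 2 = 0: r = r^2 mod 29 = 8^2 = 6
  bit 3 = 0: r = r^2 mod 29 = 6^2 = 7
  bit 4 = 1: r = r^2 * 2 mod 29 = 7^2 * 2 = 20*2 = 11
  -> A = 11
B = 2^10 mod 29  (bits of 10 = 1010)
  bit 0 = 1: r = r^2 * 2 mod 29 = 1^2 * 2 = 1*2 = 2
  bit 1 = 0: r = r^2 mod 29 = 2^2 = 4
  bit 2 = 1: r = r^2 * 2 mod 29 = 4^2 * 2 = 16*2 = 3
  bit 3 = 0: r = r^2 mod 29 = 3^2 = 9
  -> B = 9
s = B^a = 9^25 mod 29  (bits of 25 = 11001)
  bit 0 = 1: r = r^2 * 9 mod 29 = 1^2 * 9 = 1*9 = 9
  bit 1 = 1: r = r^2 * 9 mod 29 = 9^2 * 9 = 23*9 = 4
  bit 2 = 0: r = r^2 mod 29 = 4^2 = 16
  bit 3 = 0: r = r^2 mod 29 = 16^2 = 24
  bit 4 = 1: r = r^2 * 9 mod 29 = 24^2 * 9 = 25*9 = 22
  -> s = B^a = 22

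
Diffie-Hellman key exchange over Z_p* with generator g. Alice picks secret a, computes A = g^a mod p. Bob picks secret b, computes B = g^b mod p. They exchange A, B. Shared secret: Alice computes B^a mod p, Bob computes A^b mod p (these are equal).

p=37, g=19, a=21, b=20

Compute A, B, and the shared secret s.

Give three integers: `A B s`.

Answer: 23 9 26

Derivation:
A = 19^21 mod 37  (bits of 21 = 10101)
  bit 0 = 1: r = r^2 * 19 mod 37 = 1^2 * 19 = 1*19 = 19
  bit 1 = 0: r = r^2 mod 37 = 19^2 = 28
  bit 2 = 1: r = r^2 * 19 mod 37 = 28^2 * 19 = 7*19 = 22
  bit 3 = 0: r = r^2 mod 37 = 22^2 = 3
  bit 4 = 1: r = r^2 * 19 mod 37 = 3^2 * 19 = 9*19 = 23
  -> A = 23
B = 19^20 mod 37  (bits of 20 = 10100)
  bit 0 = 1: r = r^2 * 19 mod 37 = 1^2 * 19 = 1*19 = 19
  bit 1 = 0: r = r^2 mod 37 = 19^2 = 28
  bit 2 = 1: r = r^2 * 19 mod 37 = 28^2 * 19 = 7*19 = 22
  bit 3 = 0: r = r^2 mod 37 = 22^2 = 3
  bit 4 = 0: r = r^2 mod 37 = 3^2 = 9
  -> B = 9
s = B^a = 9^21 mod 37  (bits of 21 = 10101)
  bit 0 = 1: r = r^2 * 9 mod 37 = 1^2 * 9 = 1*9 = 9
  bit 1 = 0: r = r^2 mod 37 = 9^2 = 7
  bit 2 = 1: r = r^2 * 9 mod 37 = 7^2 * 9 = 12*9 = 34
  bit 3 = 0: r = r^2 mod 37 = 34^2 = 9
  bit 4 = 1: r = r^2 * 9 mod 37 = 9^2 * 9 = 7*9 = 26
  -> s = B^a = 26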